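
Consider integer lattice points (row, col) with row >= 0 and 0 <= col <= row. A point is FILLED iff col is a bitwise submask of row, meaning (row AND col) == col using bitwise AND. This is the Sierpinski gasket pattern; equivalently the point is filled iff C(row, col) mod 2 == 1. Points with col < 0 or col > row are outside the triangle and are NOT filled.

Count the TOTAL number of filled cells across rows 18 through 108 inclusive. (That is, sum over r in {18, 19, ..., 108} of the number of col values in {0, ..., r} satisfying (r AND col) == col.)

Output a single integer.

Answer: 1324

Derivation:
r18=10010 pc2: +4 =4
r19=10011 pc3: +8 =12
r20=10100 pc2: +4 =16
r21=10101 pc3: +8 =24
r22=10110 pc3: +8 =32
r23=10111 pc4: +16 =48
r24=11000 pc2: +4 =52
r25=11001 pc3: +8 =60
r26=11010 pc3: +8 =68
r27=11011 pc4: +16 =84
r28=11100 pc3: +8 =92
r29=11101 pc4: +16 =108
r30=11110 pc4: +16 =124
r31=11111 pc5: +32 =156
r32=100000 pc1: +2 =158
r33=100001 pc2: +4 =162
r34=100010 pc2: +4 =166
r35=100011 pc3: +8 =174
r36=100100 pc2: +4 =178
r37=100101 pc3: +8 =186
r38=100110 pc3: +8 =194
r39=100111 pc4: +16 =210
r40=101000 pc2: +4 =214
r41=101001 pc3: +8 =222
r42=101010 pc3: +8 =230
r43=101011 pc4: +16 =246
r44=101100 pc3: +8 =254
r45=101101 pc4: +16 =270
r46=101110 pc4: +16 =286
r47=101111 pc5: +32 =318
r48=110000 pc2: +4 =322
r49=110001 pc3: +8 =330
r50=110010 pc3: +8 =338
r51=110011 pc4: +16 =354
r52=110100 pc3: +8 =362
r53=110101 pc4: +16 =378
r54=110110 pc4: +16 =394
r55=110111 pc5: +32 =426
r56=111000 pc3: +8 =434
r57=111001 pc4: +16 =450
r58=111010 pc4: +16 =466
r59=111011 pc5: +32 =498
r60=111100 pc4: +16 =514
r61=111101 pc5: +32 =546
r62=111110 pc5: +32 =578
r63=111111 pc6: +64 =642
r64=1000000 pc1: +2 =644
r65=1000001 pc2: +4 =648
r66=1000010 pc2: +4 =652
r67=1000011 pc3: +8 =660
r68=1000100 pc2: +4 =664
r69=1000101 pc3: +8 =672
r70=1000110 pc3: +8 =680
r71=1000111 pc4: +16 =696
r72=1001000 pc2: +4 =700
r73=1001001 pc3: +8 =708
r74=1001010 pc3: +8 =716
r75=1001011 pc4: +16 =732
r76=1001100 pc3: +8 =740
r77=1001101 pc4: +16 =756
r78=1001110 pc4: +16 =772
r79=1001111 pc5: +32 =804
r80=1010000 pc2: +4 =808
r81=1010001 pc3: +8 =816
r82=1010010 pc3: +8 =824
r83=1010011 pc4: +16 =840
r84=1010100 pc3: +8 =848
r85=1010101 pc4: +16 =864
r86=1010110 pc4: +16 =880
r87=1010111 pc5: +32 =912
r88=1011000 pc3: +8 =920
r89=1011001 pc4: +16 =936
r90=1011010 pc4: +16 =952
r91=1011011 pc5: +32 =984
r92=1011100 pc4: +16 =1000
r93=1011101 pc5: +32 =1032
r94=1011110 pc5: +32 =1064
r95=1011111 pc6: +64 =1128
r96=1100000 pc2: +4 =1132
r97=1100001 pc3: +8 =1140
r98=1100010 pc3: +8 =1148
r99=1100011 pc4: +16 =1164
r100=1100100 pc3: +8 =1172
r101=1100101 pc4: +16 =1188
r102=1100110 pc4: +16 =1204
r103=1100111 pc5: +32 =1236
r104=1101000 pc3: +8 =1244
r105=1101001 pc4: +16 =1260
r106=1101010 pc4: +16 =1276
r107=1101011 pc5: +32 =1308
r108=1101100 pc4: +16 =1324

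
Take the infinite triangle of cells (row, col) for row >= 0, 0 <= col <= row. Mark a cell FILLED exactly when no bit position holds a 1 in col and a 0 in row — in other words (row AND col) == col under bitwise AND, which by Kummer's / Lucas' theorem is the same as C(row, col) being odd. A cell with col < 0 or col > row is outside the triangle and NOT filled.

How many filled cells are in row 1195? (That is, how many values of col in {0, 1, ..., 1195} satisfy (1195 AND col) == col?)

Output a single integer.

1195 in binary = 10010101011
popcount(1195) = number of 1-bits in 10010101011 = 6
A col c satisfies (1195 AND c) == c iff every set bit of c is also set in 1195; each of the 6 set bits of 1195 can independently be on or off in c.
count = 2^6 = 64

Answer: 64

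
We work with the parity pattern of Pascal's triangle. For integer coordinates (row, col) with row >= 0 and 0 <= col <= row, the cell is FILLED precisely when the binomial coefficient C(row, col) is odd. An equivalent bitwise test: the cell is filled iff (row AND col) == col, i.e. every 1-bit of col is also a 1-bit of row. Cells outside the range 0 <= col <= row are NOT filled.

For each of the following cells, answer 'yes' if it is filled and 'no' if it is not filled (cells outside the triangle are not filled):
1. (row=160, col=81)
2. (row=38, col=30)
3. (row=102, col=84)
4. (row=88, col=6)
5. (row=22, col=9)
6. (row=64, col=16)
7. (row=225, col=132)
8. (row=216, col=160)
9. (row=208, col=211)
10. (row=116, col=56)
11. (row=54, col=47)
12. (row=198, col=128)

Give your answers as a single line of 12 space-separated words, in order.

(160,81): row=0b10100000, col=0b1010001, row AND col = 0b0 = 0; 0 != 81 -> empty
(38,30): row=0b100110, col=0b11110, row AND col = 0b110 = 6; 6 != 30 -> empty
(102,84): row=0b1100110, col=0b1010100, row AND col = 0b1000100 = 68; 68 != 84 -> empty
(88,6): row=0b1011000, col=0b110, row AND col = 0b0 = 0; 0 != 6 -> empty
(22,9): row=0b10110, col=0b1001, row AND col = 0b0 = 0; 0 != 9 -> empty
(64,16): row=0b1000000, col=0b10000, row AND col = 0b0 = 0; 0 != 16 -> empty
(225,132): row=0b11100001, col=0b10000100, row AND col = 0b10000000 = 128; 128 != 132 -> empty
(216,160): row=0b11011000, col=0b10100000, row AND col = 0b10000000 = 128; 128 != 160 -> empty
(208,211): col outside [0, 208] -> not filled
(116,56): row=0b1110100, col=0b111000, row AND col = 0b110000 = 48; 48 != 56 -> empty
(54,47): row=0b110110, col=0b101111, row AND col = 0b100110 = 38; 38 != 47 -> empty
(198,128): row=0b11000110, col=0b10000000, row AND col = 0b10000000 = 128; 128 == 128 -> filled

Answer: no no no no no no no no no no no yes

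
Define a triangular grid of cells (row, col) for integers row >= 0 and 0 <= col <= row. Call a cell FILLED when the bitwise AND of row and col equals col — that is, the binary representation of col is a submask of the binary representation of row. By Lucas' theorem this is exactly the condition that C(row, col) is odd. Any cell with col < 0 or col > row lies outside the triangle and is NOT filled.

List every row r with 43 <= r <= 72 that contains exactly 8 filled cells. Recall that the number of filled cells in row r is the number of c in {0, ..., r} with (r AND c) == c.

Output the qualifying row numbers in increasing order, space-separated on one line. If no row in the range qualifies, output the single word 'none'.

Row r has 2^popcount(r) filled cells, so we need popcount(r) = log2(8) = 3.
Scan r = 43..72 and keep those with exactly 3 one-bits:
r=43=101011 popcount=4 -> skip
r=44=101100 popcount=3 -> KEEP
r=45=101101 popcount=4 -> skip
r=46=101110 popcount=4 -> skip
r=47=101111 popcount=5 -> skip
r=48=110000 popcount=2 -> skip
r=49=110001 popcount=3 -> KEEP
r=50=110010 popcount=3 -> KEEP
r=51=110011 popcount=4 -> skip
r=52=110100 popcount=3 -> KEEP
r=53=110101 popcount=4 -> skip
r=54=110110 popcount=4 -> skip
r=55=110111 popcount=5 -> skip
r=56=111000 popcount=3 -> KEEP
r=57=111001 popcount=4 -> skip
r=58=111010 popcount=4 -> skip
r=59=111011 popcount=5 -> skip
r=60=111100 popcount=4 -> skip
r=61=111101 popcount=5 -> skip
r=62=111110 popcount=5 -> skip
r=63=111111 popcount=6 -> skip
r=64=1000000 popcount=1 -> skip
r=65=1000001 popcount=2 -> skip
r=66=1000010 popcount=2 -> skip
r=67=1000011 popcount=3 -> KEEP
r=68=1000100 popcount=2 -> skip
r=69=1000101 popcount=3 -> KEEP
r=70=1000110 popcount=3 -> KEEP
r=71=1000111 popcount=4 -> skip
r=72=1001000 popcount=2 -> skip
Kept rows: 44 49 50 52 56 67 69 70

Answer: 44 49 50 52 56 67 69 70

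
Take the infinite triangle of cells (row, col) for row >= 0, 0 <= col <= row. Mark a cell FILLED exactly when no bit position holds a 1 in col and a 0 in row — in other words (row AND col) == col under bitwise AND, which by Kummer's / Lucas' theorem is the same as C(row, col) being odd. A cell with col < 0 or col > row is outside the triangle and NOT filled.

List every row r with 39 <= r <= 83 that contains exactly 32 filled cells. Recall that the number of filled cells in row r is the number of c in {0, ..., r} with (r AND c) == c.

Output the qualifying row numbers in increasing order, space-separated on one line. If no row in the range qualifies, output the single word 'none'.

Row r has 2^popcount(r) filled cells, so we need popcount(r) = log2(32) = 5.
Scan r = 39..83 and keep those with exactly 5 one-bits:
r=39=100111 popcount=4 -> skip
r=40=101000 popcount=2 -> skip
r=41=101001 popcount=3 -> skip
r=42=101010 popcount=3 -> skip
r=43=101011 popcount=4 -> skip
r=44=101100 popcount=3 -> skip
r=45=101101 popcount=4 -> skip
r=46=101110 popcount=4 -> skip
r=47=101111 popcount=5 -> KEEP
r=48=110000 popcount=2 -> skip
r=49=110001 popcount=3 -> skip
r=50=110010 popcount=3 -> skip
r=51=110011 popcount=4 -> skip
r=52=110100 popcount=3 -> skip
r=53=110101 popcount=4 -> skip
r=54=110110 popcount=4 -> skip
r=55=110111 popcount=5 -> KEEP
r=56=111000 popcount=3 -> skip
r=57=111001 popcount=4 -> skip
r=58=111010 popcount=4 -> skip
r=59=111011 popcount=5 -> KEEP
r=60=111100 popcount=4 -> skip
r=61=111101 popcount=5 -> KEEP
r=62=111110 popcount=5 -> KEEP
r=63=111111 popcount=6 -> skip
r=64=1000000 popcount=1 -> skip
r=65=1000001 popcount=2 -> skip
r=66=1000010 popcount=2 -> skip
r=67=1000011 popcount=3 -> skip
r=68=1000100 popcount=2 -> skip
r=69=1000101 popcount=3 -> skip
r=70=1000110 popcount=3 -> skip
r=71=1000111 popcount=4 -> skip
r=72=1001000 popcount=2 -> skip
r=73=1001001 popcount=3 -> skip
r=74=1001010 popcount=3 -> skip
r=75=1001011 popcount=4 -> skip
r=76=1001100 popcount=3 -> skip
r=77=1001101 popcount=4 -> skip
r=78=1001110 popcount=4 -> skip
r=79=1001111 popcount=5 -> KEEP
r=80=1010000 popcount=2 -> skip
r=81=1010001 popcount=3 -> skip
r=82=1010010 popcount=3 -> skip
r=83=1010011 popcount=4 -> skip
Kept rows: 47 55 59 61 62 79

Answer: 47 55 59 61 62 79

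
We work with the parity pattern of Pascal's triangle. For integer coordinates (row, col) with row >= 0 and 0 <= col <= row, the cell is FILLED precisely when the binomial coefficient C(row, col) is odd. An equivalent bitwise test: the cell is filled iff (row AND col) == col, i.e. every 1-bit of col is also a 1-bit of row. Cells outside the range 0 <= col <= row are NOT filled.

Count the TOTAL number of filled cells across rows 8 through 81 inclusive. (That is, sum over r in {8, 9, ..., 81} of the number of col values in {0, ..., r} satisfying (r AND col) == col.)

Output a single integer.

r8=1000 pc1: +2 =2
r9=1001 pc2: +4 =6
r10=1010 pc2: +4 =10
r11=1011 pc3: +8 =18
r12=1100 pc2: +4 =22
r13=1101 pc3: +8 =30
r14=1110 pc3: +8 =38
r15=1111 pc4: +16 =54
r16=10000 pc1: +2 =56
r17=10001 pc2: +4 =60
r18=10010 pc2: +4 =64
r19=10011 pc3: +8 =72
r20=10100 pc2: +4 =76
r21=10101 pc3: +8 =84
r22=10110 pc3: +8 =92
r23=10111 pc4: +16 =108
r24=11000 pc2: +4 =112
r25=11001 pc3: +8 =120
r26=11010 pc3: +8 =128
r27=11011 pc4: +16 =144
r28=11100 pc3: +8 =152
r29=11101 pc4: +16 =168
r30=11110 pc4: +16 =184
r31=11111 pc5: +32 =216
r32=100000 pc1: +2 =218
r33=100001 pc2: +4 =222
r34=100010 pc2: +4 =226
r35=100011 pc3: +8 =234
r36=100100 pc2: +4 =238
r37=100101 pc3: +8 =246
r38=100110 pc3: +8 =254
r39=100111 pc4: +16 =270
r40=101000 pc2: +4 =274
r41=101001 pc3: +8 =282
r42=101010 pc3: +8 =290
r43=101011 pc4: +16 =306
r44=101100 pc3: +8 =314
r45=101101 pc4: +16 =330
r46=101110 pc4: +16 =346
r47=101111 pc5: +32 =378
r48=110000 pc2: +4 =382
r49=110001 pc3: +8 =390
r50=110010 pc3: +8 =398
r51=110011 pc4: +16 =414
r52=110100 pc3: +8 =422
r53=110101 pc4: +16 =438
r54=110110 pc4: +16 =454
r55=110111 pc5: +32 =486
r56=111000 pc3: +8 =494
r57=111001 pc4: +16 =510
r58=111010 pc4: +16 =526
r59=111011 pc5: +32 =558
r60=111100 pc4: +16 =574
r61=111101 pc5: +32 =606
r62=111110 pc5: +32 =638
r63=111111 pc6: +64 =702
r64=1000000 pc1: +2 =704
r65=1000001 pc2: +4 =708
r66=1000010 pc2: +4 =712
r67=1000011 pc3: +8 =720
r68=1000100 pc2: +4 =724
r69=1000101 pc3: +8 =732
r70=1000110 pc3: +8 =740
r71=1000111 pc4: +16 =756
r72=1001000 pc2: +4 =760
r73=1001001 pc3: +8 =768
r74=1001010 pc3: +8 =776
r75=1001011 pc4: +16 =792
r76=1001100 pc3: +8 =800
r77=1001101 pc4: +16 =816
r78=1001110 pc4: +16 =832
r79=1001111 pc5: +32 =864
r80=1010000 pc2: +4 =868
r81=1010001 pc3: +8 =876

Answer: 876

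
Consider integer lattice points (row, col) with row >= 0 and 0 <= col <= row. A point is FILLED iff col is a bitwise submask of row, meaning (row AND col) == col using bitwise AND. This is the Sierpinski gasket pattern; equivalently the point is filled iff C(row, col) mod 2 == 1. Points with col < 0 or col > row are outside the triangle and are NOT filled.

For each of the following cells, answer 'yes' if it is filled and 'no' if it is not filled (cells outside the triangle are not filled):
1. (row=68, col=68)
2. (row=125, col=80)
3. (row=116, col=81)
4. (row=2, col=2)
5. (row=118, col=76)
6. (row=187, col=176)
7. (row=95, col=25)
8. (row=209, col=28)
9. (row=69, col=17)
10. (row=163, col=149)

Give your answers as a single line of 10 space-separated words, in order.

Answer: yes yes no yes no yes yes no no no

Derivation:
(68,68): row=0b1000100, col=0b1000100, row AND col = 0b1000100 = 68; 68 == 68 -> filled
(125,80): row=0b1111101, col=0b1010000, row AND col = 0b1010000 = 80; 80 == 80 -> filled
(116,81): row=0b1110100, col=0b1010001, row AND col = 0b1010000 = 80; 80 != 81 -> empty
(2,2): row=0b10, col=0b10, row AND col = 0b10 = 2; 2 == 2 -> filled
(118,76): row=0b1110110, col=0b1001100, row AND col = 0b1000100 = 68; 68 != 76 -> empty
(187,176): row=0b10111011, col=0b10110000, row AND col = 0b10110000 = 176; 176 == 176 -> filled
(95,25): row=0b1011111, col=0b11001, row AND col = 0b11001 = 25; 25 == 25 -> filled
(209,28): row=0b11010001, col=0b11100, row AND col = 0b10000 = 16; 16 != 28 -> empty
(69,17): row=0b1000101, col=0b10001, row AND col = 0b1 = 1; 1 != 17 -> empty
(163,149): row=0b10100011, col=0b10010101, row AND col = 0b10000001 = 129; 129 != 149 -> empty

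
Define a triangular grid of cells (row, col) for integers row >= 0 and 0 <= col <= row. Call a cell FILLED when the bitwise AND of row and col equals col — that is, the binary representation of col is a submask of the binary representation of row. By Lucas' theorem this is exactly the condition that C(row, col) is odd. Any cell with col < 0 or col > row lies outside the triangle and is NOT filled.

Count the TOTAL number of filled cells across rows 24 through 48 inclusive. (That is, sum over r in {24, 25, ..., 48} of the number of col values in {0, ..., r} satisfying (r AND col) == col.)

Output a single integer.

Answer: 274

Derivation:
r24=11000 pc2: +4 =4
r25=11001 pc3: +8 =12
r26=11010 pc3: +8 =20
r27=11011 pc4: +16 =36
r28=11100 pc3: +8 =44
r29=11101 pc4: +16 =60
r30=11110 pc4: +16 =76
r31=11111 pc5: +32 =108
r32=100000 pc1: +2 =110
r33=100001 pc2: +4 =114
r34=100010 pc2: +4 =118
r35=100011 pc3: +8 =126
r36=100100 pc2: +4 =130
r37=100101 pc3: +8 =138
r38=100110 pc3: +8 =146
r39=100111 pc4: +16 =162
r40=101000 pc2: +4 =166
r41=101001 pc3: +8 =174
r42=101010 pc3: +8 =182
r43=101011 pc4: +16 =198
r44=101100 pc3: +8 =206
r45=101101 pc4: +16 =222
r46=101110 pc4: +16 =238
r47=101111 pc5: +32 =270
r48=110000 pc2: +4 =274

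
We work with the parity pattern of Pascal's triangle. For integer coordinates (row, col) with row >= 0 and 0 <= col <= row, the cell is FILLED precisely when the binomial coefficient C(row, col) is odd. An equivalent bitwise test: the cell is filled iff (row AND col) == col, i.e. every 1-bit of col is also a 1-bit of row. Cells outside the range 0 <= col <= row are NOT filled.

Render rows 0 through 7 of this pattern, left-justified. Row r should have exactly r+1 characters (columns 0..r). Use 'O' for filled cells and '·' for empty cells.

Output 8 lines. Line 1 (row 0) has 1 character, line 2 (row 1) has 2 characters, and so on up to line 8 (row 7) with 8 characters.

r0=0: O
r1=1: OO
r2=10: O·O
r3=11: OOOO
r4=100: O···O
r5=101: OO··OO
r6=110: O·O·O·O
r7=111: OOOOOOOO

Answer: O
OO
O·O
OOOO
O···O
OO··OO
O·O·O·O
OOOOOOOO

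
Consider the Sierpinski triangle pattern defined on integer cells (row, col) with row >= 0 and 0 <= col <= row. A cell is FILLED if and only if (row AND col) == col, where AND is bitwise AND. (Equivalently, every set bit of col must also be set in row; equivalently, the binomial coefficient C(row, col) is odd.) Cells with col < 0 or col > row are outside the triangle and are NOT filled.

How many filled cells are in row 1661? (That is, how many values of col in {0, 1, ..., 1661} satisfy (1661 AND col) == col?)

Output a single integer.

Answer: 256

Derivation:
1661 in binary = 11001111101
popcount(1661) = number of 1-bits in 11001111101 = 8
A col c satisfies (1661 AND c) == c iff every set bit of c is also set in 1661; each of the 8 set bits of 1661 can independently be on or off in c.
count = 2^8 = 256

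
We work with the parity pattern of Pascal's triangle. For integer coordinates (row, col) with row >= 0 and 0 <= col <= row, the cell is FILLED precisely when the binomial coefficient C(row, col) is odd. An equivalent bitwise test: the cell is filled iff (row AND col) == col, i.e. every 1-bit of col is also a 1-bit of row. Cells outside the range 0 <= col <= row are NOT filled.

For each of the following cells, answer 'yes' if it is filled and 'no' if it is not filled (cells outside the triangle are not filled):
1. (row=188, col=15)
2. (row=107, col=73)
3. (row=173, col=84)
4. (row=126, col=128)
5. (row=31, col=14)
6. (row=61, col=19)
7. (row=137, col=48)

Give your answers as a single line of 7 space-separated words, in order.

(188,15): row=0b10111100, col=0b1111, row AND col = 0b1100 = 12; 12 != 15 -> empty
(107,73): row=0b1101011, col=0b1001001, row AND col = 0b1001001 = 73; 73 == 73 -> filled
(173,84): row=0b10101101, col=0b1010100, row AND col = 0b100 = 4; 4 != 84 -> empty
(126,128): col outside [0, 126] -> not filled
(31,14): row=0b11111, col=0b1110, row AND col = 0b1110 = 14; 14 == 14 -> filled
(61,19): row=0b111101, col=0b10011, row AND col = 0b10001 = 17; 17 != 19 -> empty
(137,48): row=0b10001001, col=0b110000, row AND col = 0b0 = 0; 0 != 48 -> empty

Answer: no yes no no yes no no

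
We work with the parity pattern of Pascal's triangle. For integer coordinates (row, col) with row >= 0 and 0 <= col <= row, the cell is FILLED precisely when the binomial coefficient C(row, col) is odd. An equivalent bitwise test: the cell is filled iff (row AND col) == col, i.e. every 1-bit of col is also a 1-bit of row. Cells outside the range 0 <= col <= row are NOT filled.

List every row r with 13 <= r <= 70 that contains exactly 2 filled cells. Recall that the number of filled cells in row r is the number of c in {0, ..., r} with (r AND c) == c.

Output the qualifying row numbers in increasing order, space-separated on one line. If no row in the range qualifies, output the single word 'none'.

Answer: 16 32 64

Derivation:
Row r has 2^popcount(r) filled cells, so we need popcount(r) = log2(2) = 1.
Scan r = 13..70 and keep those with exactly 1 one-bits:
r=13=1101 popcount=3 -> skip
r=14=1110 popcount=3 -> skip
r=15=1111 popcount=4 -> skip
r=16=10000 popcount=1 -> KEEP
r=17=10001 popcount=2 -> skip
r=18=10010 popcount=2 -> skip
r=19=10011 popcount=3 -> skip
r=20=10100 popcount=2 -> skip
r=21=10101 popcount=3 -> skip
r=22=10110 popcount=3 -> skip
r=23=10111 popcount=4 -> skip
r=24=11000 popcount=2 -> skip
r=25=11001 popcount=3 -> skip
r=26=11010 popcount=3 -> skip
r=27=11011 popcount=4 -> skip
r=28=11100 popcount=3 -> skip
r=29=11101 popcount=4 -> skip
r=30=11110 popcount=4 -> skip
r=31=11111 popcount=5 -> skip
r=32=100000 popcount=1 -> KEEP
r=33=100001 popcount=2 -> skip
r=34=100010 popcount=2 -> skip
r=35=100011 popcount=3 -> skip
r=36=100100 popcount=2 -> skip
r=37=100101 popcount=3 -> skip
r=38=100110 popcount=3 -> skip
r=39=100111 popcount=4 -> skip
r=40=101000 popcount=2 -> skip
r=41=101001 popcount=3 -> skip
r=42=101010 popcount=3 -> skip
r=43=101011 popcount=4 -> skip
r=44=101100 popcount=3 -> skip
r=45=101101 popcount=4 -> skip
r=46=101110 popcount=4 -> skip
r=47=101111 popcount=5 -> skip
r=48=110000 popcount=2 -> skip
r=49=110001 popcount=3 -> skip
r=50=110010 popcount=3 -> skip
r=51=110011 popcount=4 -> skip
r=52=110100 popcount=3 -> skip
r=53=110101 popcount=4 -> skip
r=54=110110 popcount=4 -> skip
r=55=110111 popcount=5 -> skip
r=56=111000 popcount=3 -> skip
r=57=111001 popcount=4 -> skip
r=58=111010 popcount=4 -> skip
r=59=111011 popcount=5 -> skip
r=60=111100 popcount=4 -> skip
r=61=111101 popcount=5 -> skip
r=62=111110 popcount=5 -> skip
r=63=111111 popcount=6 -> skip
r=64=1000000 popcount=1 -> KEEP
r=65=1000001 popcount=2 -> skip
r=66=1000010 popcount=2 -> skip
r=67=1000011 popcount=3 -> skip
r=68=1000100 popcount=2 -> skip
r=69=1000101 popcount=3 -> skip
r=70=1000110 popcount=3 -> skip
Kept rows: 16 32 64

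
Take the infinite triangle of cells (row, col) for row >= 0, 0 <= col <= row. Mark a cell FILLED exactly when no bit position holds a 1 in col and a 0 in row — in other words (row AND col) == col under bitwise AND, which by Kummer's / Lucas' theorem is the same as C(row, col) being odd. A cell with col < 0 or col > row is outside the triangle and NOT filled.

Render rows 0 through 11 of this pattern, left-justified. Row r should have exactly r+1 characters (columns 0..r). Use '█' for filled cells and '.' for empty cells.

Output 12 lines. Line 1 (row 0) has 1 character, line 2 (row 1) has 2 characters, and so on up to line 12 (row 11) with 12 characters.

Answer: █
██
█.█
████
█...█
██..██
█.█.█.█
████████
█.......█
██......██
█.█.....█.█
████....████

Derivation:
r0=0: █
r1=1: ██
r2=10: █.█
r3=11: ████
r4=100: █...█
r5=101: ██..██
r6=110: █.█.█.█
r7=111: ████████
r8=1000: █.......█
r9=1001: ██......██
r10=1010: █.█.....█.█
r11=1011: ████....████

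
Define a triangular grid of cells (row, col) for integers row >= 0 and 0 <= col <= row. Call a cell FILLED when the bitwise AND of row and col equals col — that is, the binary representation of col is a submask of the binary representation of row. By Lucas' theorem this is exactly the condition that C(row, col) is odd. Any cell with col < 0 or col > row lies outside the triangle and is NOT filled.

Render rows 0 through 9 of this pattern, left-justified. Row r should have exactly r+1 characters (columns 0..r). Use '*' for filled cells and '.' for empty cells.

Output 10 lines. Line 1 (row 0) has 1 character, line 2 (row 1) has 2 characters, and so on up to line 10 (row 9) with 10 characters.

Answer: *
**
*.*
****
*...*
**..**
*.*.*.*
********
*.......*
**......**

Derivation:
r0=0: *
r1=1: **
r2=10: *.*
r3=11: ****
r4=100: *...*
r5=101: **..**
r6=110: *.*.*.*
r7=111: ********
r8=1000: *.......*
r9=1001: **......**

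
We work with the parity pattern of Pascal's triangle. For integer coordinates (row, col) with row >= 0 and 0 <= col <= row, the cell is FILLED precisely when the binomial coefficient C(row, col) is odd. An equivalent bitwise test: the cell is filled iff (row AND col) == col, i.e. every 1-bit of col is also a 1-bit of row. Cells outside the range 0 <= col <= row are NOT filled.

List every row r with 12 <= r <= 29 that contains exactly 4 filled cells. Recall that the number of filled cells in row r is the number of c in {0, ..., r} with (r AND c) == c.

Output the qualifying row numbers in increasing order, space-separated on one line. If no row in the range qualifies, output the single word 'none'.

Answer: 12 17 18 20 24

Derivation:
Row r has 2^popcount(r) filled cells, so we need popcount(r) = log2(4) = 2.
Scan r = 12..29 and keep those with exactly 2 one-bits:
r=12=1100 popcount=2 -> KEEP
r=13=1101 popcount=3 -> skip
r=14=1110 popcount=3 -> skip
r=15=1111 popcount=4 -> skip
r=16=10000 popcount=1 -> skip
r=17=10001 popcount=2 -> KEEP
r=18=10010 popcount=2 -> KEEP
r=19=10011 popcount=3 -> skip
r=20=10100 popcount=2 -> KEEP
r=21=10101 popcount=3 -> skip
r=22=10110 popcount=3 -> skip
r=23=10111 popcount=4 -> skip
r=24=11000 popcount=2 -> KEEP
r=25=11001 popcount=3 -> skip
r=26=11010 popcount=3 -> skip
r=27=11011 popcount=4 -> skip
r=28=11100 popcount=3 -> skip
r=29=11101 popcount=4 -> skip
Kept rows: 12 17 18 20 24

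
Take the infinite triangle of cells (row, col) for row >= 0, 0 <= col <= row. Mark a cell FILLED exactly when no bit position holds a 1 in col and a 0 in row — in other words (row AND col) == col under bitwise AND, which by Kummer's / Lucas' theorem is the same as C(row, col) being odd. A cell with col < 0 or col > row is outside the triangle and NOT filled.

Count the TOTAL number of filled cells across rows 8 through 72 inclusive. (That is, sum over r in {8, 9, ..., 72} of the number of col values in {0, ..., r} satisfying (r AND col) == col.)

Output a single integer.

r8=1000 pc1: +2 =2
r9=1001 pc2: +4 =6
r10=1010 pc2: +4 =10
r11=1011 pc3: +8 =18
r12=1100 pc2: +4 =22
r13=1101 pc3: +8 =30
r14=1110 pc3: +8 =38
r15=1111 pc4: +16 =54
r16=10000 pc1: +2 =56
r17=10001 pc2: +4 =60
r18=10010 pc2: +4 =64
r19=10011 pc3: +8 =72
r20=10100 pc2: +4 =76
r21=10101 pc3: +8 =84
r22=10110 pc3: +8 =92
r23=10111 pc4: +16 =108
r24=11000 pc2: +4 =112
r25=11001 pc3: +8 =120
r26=11010 pc3: +8 =128
r27=11011 pc4: +16 =144
r28=11100 pc3: +8 =152
r29=11101 pc4: +16 =168
r30=11110 pc4: +16 =184
r31=11111 pc5: +32 =216
r32=100000 pc1: +2 =218
r33=100001 pc2: +4 =222
r34=100010 pc2: +4 =226
r35=100011 pc3: +8 =234
r36=100100 pc2: +4 =238
r37=100101 pc3: +8 =246
r38=100110 pc3: +8 =254
r39=100111 pc4: +16 =270
r40=101000 pc2: +4 =274
r41=101001 pc3: +8 =282
r42=101010 pc3: +8 =290
r43=101011 pc4: +16 =306
r44=101100 pc3: +8 =314
r45=101101 pc4: +16 =330
r46=101110 pc4: +16 =346
r47=101111 pc5: +32 =378
r48=110000 pc2: +4 =382
r49=110001 pc3: +8 =390
r50=110010 pc3: +8 =398
r51=110011 pc4: +16 =414
r52=110100 pc3: +8 =422
r53=110101 pc4: +16 =438
r54=110110 pc4: +16 =454
r55=110111 pc5: +32 =486
r56=111000 pc3: +8 =494
r57=111001 pc4: +16 =510
r58=111010 pc4: +16 =526
r59=111011 pc5: +32 =558
r60=111100 pc4: +16 =574
r61=111101 pc5: +32 =606
r62=111110 pc5: +32 =638
r63=111111 pc6: +64 =702
r64=1000000 pc1: +2 =704
r65=1000001 pc2: +4 =708
r66=1000010 pc2: +4 =712
r67=1000011 pc3: +8 =720
r68=1000100 pc2: +4 =724
r69=1000101 pc3: +8 =732
r70=1000110 pc3: +8 =740
r71=1000111 pc4: +16 =756
r72=1001000 pc2: +4 =760

Answer: 760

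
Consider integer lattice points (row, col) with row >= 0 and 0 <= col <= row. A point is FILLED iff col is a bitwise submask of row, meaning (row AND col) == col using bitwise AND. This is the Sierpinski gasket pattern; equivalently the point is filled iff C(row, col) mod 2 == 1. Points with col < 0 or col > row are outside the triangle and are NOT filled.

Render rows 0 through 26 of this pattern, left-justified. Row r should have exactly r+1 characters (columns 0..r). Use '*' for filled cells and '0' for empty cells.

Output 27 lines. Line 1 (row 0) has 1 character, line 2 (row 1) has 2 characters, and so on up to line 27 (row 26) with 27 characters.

r0=0: *
r1=1: **
r2=10: *0*
r3=11: ****
r4=100: *000*
r5=101: **00**
r6=110: *0*0*0*
r7=111: ********
r8=1000: *0000000*
r9=1001: **000000**
r10=1010: *0*00000*0*
r11=1011: ****0000****
r12=1100: *000*000*000*
r13=1101: **00**00**00**
r14=1110: *0*0*0*0*0*0*0*
r15=1111: ****************
r16=10000: *000000000000000*
r17=10001: **00000000000000**
r18=10010: *0*0000000000000*0*
r19=10011: ****000000000000****
r20=10100: *000*00000000000*000*
r21=10101: **00**0000000000**00**
r22=10110: *0*0*0*000000000*0*0*0*
r23=10111: ********00000000********
r24=11000: *0000000*0000000*0000000*
r25=11001: **000000**000000**000000**
r26=11010: *0*00000*0*00000*0*00000*0*

Answer: *
**
*0*
****
*000*
**00**
*0*0*0*
********
*0000000*
**000000**
*0*00000*0*
****0000****
*000*000*000*
**00**00**00**
*0*0*0*0*0*0*0*
****************
*000000000000000*
**00000000000000**
*0*0000000000000*0*
****000000000000****
*000*00000000000*000*
**00**0000000000**00**
*0*0*0*000000000*0*0*0*
********00000000********
*0000000*0000000*0000000*
**000000**000000**000000**
*0*00000*0*00000*0*00000*0*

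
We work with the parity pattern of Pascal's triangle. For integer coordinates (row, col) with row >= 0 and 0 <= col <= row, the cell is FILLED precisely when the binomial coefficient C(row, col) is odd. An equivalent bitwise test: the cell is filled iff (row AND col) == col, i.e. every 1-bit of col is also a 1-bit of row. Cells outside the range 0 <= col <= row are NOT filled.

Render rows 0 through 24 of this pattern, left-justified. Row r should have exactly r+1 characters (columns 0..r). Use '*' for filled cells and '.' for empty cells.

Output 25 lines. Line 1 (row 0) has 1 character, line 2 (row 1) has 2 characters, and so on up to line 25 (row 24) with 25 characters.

Answer: *
**
*.*
****
*...*
**..**
*.*.*.*
********
*.......*
**......**
*.*.....*.*
****....****
*...*...*...*
**..**..**..**
*.*.*.*.*.*.*.*
****************
*...............*
**..............**
*.*.............*.*
****............****
*...*...........*...*
**..**..........**..**
*.*.*.*.........*.*.*.*
********........********
*.......*.......*.......*

Derivation:
r0=0: *
r1=1: **
r2=10: *.*
r3=11: ****
r4=100: *...*
r5=101: **..**
r6=110: *.*.*.*
r7=111: ********
r8=1000: *.......*
r9=1001: **......**
r10=1010: *.*.....*.*
r11=1011: ****....****
r12=1100: *...*...*...*
r13=1101: **..**..**..**
r14=1110: *.*.*.*.*.*.*.*
r15=1111: ****************
r16=10000: *...............*
r17=10001: **..............**
r18=10010: *.*.............*.*
r19=10011: ****............****
r20=10100: *...*...........*...*
r21=10101: **..**..........**..**
r22=10110: *.*.*.*.........*.*.*.*
r23=10111: ********........********
r24=11000: *.......*.......*.......*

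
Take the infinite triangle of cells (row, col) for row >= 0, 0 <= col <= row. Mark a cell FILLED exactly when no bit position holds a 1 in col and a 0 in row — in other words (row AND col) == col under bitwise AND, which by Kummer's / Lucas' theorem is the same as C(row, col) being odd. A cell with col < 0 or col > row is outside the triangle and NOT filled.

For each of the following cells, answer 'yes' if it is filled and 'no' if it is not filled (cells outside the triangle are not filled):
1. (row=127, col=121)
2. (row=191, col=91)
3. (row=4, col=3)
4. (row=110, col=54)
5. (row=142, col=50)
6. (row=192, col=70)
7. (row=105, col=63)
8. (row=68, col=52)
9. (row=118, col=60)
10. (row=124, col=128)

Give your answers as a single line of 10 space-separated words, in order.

(127,121): row=0b1111111, col=0b1111001, row AND col = 0b1111001 = 121; 121 == 121 -> filled
(191,91): row=0b10111111, col=0b1011011, row AND col = 0b11011 = 27; 27 != 91 -> empty
(4,3): row=0b100, col=0b11, row AND col = 0b0 = 0; 0 != 3 -> empty
(110,54): row=0b1101110, col=0b110110, row AND col = 0b100110 = 38; 38 != 54 -> empty
(142,50): row=0b10001110, col=0b110010, row AND col = 0b10 = 2; 2 != 50 -> empty
(192,70): row=0b11000000, col=0b1000110, row AND col = 0b1000000 = 64; 64 != 70 -> empty
(105,63): row=0b1101001, col=0b111111, row AND col = 0b101001 = 41; 41 != 63 -> empty
(68,52): row=0b1000100, col=0b110100, row AND col = 0b100 = 4; 4 != 52 -> empty
(118,60): row=0b1110110, col=0b111100, row AND col = 0b110100 = 52; 52 != 60 -> empty
(124,128): col outside [0, 124] -> not filled

Answer: yes no no no no no no no no no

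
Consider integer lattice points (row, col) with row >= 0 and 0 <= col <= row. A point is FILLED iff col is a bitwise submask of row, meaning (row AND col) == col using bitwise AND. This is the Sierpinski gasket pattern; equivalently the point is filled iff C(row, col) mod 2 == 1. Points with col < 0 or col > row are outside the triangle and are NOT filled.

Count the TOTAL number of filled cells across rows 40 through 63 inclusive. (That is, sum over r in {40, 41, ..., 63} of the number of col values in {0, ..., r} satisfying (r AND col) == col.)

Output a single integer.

r40=101000 pc2: +4 =4
r41=101001 pc3: +8 =12
r42=101010 pc3: +8 =20
r43=101011 pc4: +16 =36
r44=101100 pc3: +8 =44
r45=101101 pc4: +16 =60
r46=101110 pc4: +16 =76
r47=101111 pc5: +32 =108
r48=110000 pc2: +4 =112
r49=110001 pc3: +8 =120
r50=110010 pc3: +8 =128
r51=110011 pc4: +16 =144
r52=110100 pc3: +8 =152
r53=110101 pc4: +16 =168
r54=110110 pc4: +16 =184
r55=110111 pc5: +32 =216
r56=111000 pc3: +8 =224
r57=111001 pc4: +16 =240
r58=111010 pc4: +16 =256
r59=111011 pc5: +32 =288
r60=111100 pc4: +16 =304
r61=111101 pc5: +32 =336
r62=111110 pc5: +32 =368
r63=111111 pc6: +64 =432

Answer: 432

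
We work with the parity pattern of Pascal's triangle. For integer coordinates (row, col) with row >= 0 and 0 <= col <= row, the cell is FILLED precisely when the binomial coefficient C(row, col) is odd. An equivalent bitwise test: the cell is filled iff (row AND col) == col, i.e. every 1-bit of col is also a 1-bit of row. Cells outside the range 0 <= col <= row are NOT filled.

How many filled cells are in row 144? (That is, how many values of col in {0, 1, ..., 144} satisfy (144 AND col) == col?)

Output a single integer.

Answer: 4

Derivation:
144 in binary = 10010000
popcount(144) = number of 1-bits in 10010000 = 2
A col c satisfies (144 AND c) == c iff every set bit of c is also set in 144; each of the 2 set bits of 144 can independently be on or off in c.
count = 2^2 = 4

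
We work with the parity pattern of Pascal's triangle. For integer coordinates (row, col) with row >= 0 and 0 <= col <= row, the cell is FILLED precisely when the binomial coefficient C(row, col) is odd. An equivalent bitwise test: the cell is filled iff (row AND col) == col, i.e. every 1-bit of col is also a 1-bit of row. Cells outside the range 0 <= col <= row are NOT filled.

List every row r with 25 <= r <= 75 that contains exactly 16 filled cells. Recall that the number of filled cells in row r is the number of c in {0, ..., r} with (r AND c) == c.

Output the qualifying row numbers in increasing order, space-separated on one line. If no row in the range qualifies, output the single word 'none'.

Answer: 27 29 30 39 43 45 46 51 53 54 57 58 60 71 75

Derivation:
Row r has 2^popcount(r) filled cells, so we need popcount(r) = log2(16) = 4.
Scan r = 25..75 and keep those with exactly 4 one-bits:
r=25=11001 popcount=3 -> skip
r=26=11010 popcount=3 -> skip
r=27=11011 popcount=4 -> KEEP
r=28=11100 popcount=3 -> skip
r=29=11101 popcount=4 -> KEEP
r=30=11110 popcount=4 -> KEEP
r=31=11111 popcount=5 -> skip
r=32=100000 popcount=1 -> skip
r=33=100001 popcount=2 -> skip
r=34=100010 popcount=2 -> skip
r=35=100011 popcount=3 -> skip
r=36=100100 popcount=2 -> skip
r=37=100101 popcount=3 -> skip
r=38=100110 popcount=3 -> skip
r=39=100111 popcount=4 -> KEEP
r=40=101000 popcount=2 -> skip
r=41=101001 popcount=3 -> skip
r=42=101010 popcount=3 -> skip
r=43=101011 popcount=4 -> KEEP
r=44=101100 popcount=3 -> skip
r=45=101101 popcount=4 -> KEEP
r=46=101110 popcount=4 -> KEEP
r=47=101111 popcount=5 -> skip
r=48=110000 popcount=2 -> skip
r=49=110001 popcount=3 -> skip
r=50=110010 popcount=3 -> skip
r=51=110011 popcount=4 -> KEEP
r=52=110100 popcount=3 -> skip
r=53=110101 popcount=4 -> KEEP
r=54=110110 popcount=4 -> KEEP
r=55=110111 popcount=5 -> skip
r=56=111000 popcount=3 -> skip
r=57=111001 popcount=4 -> KEEP
r=58=111010 popcount=4 -> KEEP
r=59=111011 popcount=5 -> skip
r=60=111100 popcount=4 -> KEEP
r=61=111101 popcount=5 -> skip
r=62=111110 popcount=5 -> skip
r=63=111111 popcount=6 -> skip
r=64=1000000 popcount=1 -> skip
r=65=1000001 popcount=2 -> skip
r=66=1000010 popcount=2 -> skip
r=67=1000011 popcount=3 -> skip
r=68=1000100 popcount=2 -> skip
r=69=1000101 popcount=3 -> skip
r=70=1000110 popcount=3 -> skip
r=71=1000111 popcount=4 -> KEEP
r=72=1001000 popcount=2 -> skip
r=73=1001001 popcount=3 -> skip
r=74=1001010 popcount=3 -> skip
r=75=1001011 popcount=4 -> KEEP
Kept rows: 27 29 30 39 43 45 46 51 53 54 57 58 60 71 75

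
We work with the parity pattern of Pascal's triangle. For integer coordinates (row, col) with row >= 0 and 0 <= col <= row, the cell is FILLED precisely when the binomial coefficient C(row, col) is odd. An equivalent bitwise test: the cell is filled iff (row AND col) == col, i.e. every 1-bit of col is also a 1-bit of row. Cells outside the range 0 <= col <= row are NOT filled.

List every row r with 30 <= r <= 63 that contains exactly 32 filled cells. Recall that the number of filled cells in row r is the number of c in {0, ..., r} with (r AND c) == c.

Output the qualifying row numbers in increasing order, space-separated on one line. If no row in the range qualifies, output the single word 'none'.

Answer: 31 47 55 59 61 62

Derivation:
Row r has 2^popcount(r) filled cells, so we need popcount(r) = log2(32) = 5.
Scan r = 30..63 and keep those with exactly 5 one-bits:
r=30=11110 popcount=4 -> skip
r=31=11111 popcount=5 -> KEEP
r=32=100000 popcount=1 -> skip
r=33=100001 popcount=2 -> skip
r=34=100010 popcount=2 -> skip
r=35=100011 popcount=3 -> skip
r=36=100100 popcount=2 -> skip
r=37=100101 popcount=3 -> skip
r=38=100110 popcount=3 -> skip
r=39=100111 popcount=4 -> skip
r=40=101000 popcount=2 -> skip
r=41=101001 popcount=3 -> skip
r=42=101010 popcount=3 -> skip
r=43=101011 popcount=4 -> skip
r=44=101100 popcount=3 -> skip
r=45=101101 popcount=4 -> skip
r=46=101110 popcount=4 -> skip
r=47=101111 popcount=5 -> KEEP
r=48=110000 popcount=2 -> skip
r=49=110001 popcount=3 -> skip
r=50=110010 popcount=3 -> skip
r=51=110011 popcount=4 -> skip
r=52=110100 popcount=3 -> skip
r=53=110101 popcount=4 -> skip
r=54=110110 popcount=4 -> skip
r=55=110111 popcount=5 -> KEEP
r=56=111000 popcount=3 -> skip
r=57=111001 popcount=4 -> skip
r=58=111010 popcount=4 -> skip
r=59=111011 popcount=5 -> KEEP
r=60=111100 popcount=4 -> skip
r=61=111101 popcount=5 -> KEEP
r=62=111110 popcount=5 -> KEEP
r=63=111111 popcount=6 -> skip
Kept rows: 31 47 55 59 61 62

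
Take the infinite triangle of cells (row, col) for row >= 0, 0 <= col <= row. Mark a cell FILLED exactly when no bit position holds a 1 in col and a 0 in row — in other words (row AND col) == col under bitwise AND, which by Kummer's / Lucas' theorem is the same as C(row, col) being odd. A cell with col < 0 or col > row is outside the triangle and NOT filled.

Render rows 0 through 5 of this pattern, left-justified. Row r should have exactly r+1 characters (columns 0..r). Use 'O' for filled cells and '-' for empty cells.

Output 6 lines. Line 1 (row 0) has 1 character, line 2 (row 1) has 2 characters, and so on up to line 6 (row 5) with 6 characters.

r0=0: O
r1=1: OO
r2=10: O-O
r3=11: OOOO
r4=100: O---O
r5=101: OO--OO

Answer: O
OO
O-O
OOOO
O---O
OO--OO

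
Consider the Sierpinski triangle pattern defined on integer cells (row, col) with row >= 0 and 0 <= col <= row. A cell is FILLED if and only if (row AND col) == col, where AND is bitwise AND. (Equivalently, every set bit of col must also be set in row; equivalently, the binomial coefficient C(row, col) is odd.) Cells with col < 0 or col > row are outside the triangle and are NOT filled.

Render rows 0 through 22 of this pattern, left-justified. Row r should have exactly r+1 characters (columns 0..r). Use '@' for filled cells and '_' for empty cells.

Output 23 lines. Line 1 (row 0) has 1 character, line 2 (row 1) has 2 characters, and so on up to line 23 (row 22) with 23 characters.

r0=0: @
r1=1: @@
r2=10: @_@
r3=11: @@@@
r4=100: @___@
r5=101: @@__@@
r6=110: @_@_@_@
r7=111: @@@@@@@@
r8=1000: @_______@
r9=1001: @@______@@
r10=1010: @_@_____@_@
r11=1011: @@@@____@@@@
r12=1100: @___@___@___@
r13=1101: @@__@@__@@__@@
r14=1110: @_@_@_@_@_@_@_@
r15=1111: @@@@@@@@@@@@@@@@
r16=10000: @_______________@
r17=10001: @@______________@@
r18=10010: @_@_____________@_@
r19=10011: @@@@____________@@@@
r20=10100: @___@___________@___@
r21=10101: @@__@@__________@@__@@
r22=10110: @_@_@_@_________@_@_@_@

Answer: @
@@
@_@
@@@@
@___@
@@__@@
@_@_@_@
@@@@@@@@
@_______@
@@______@@
@_@_____@_@
@@@@____@@@@
@___@___@___@
@@__@@__@@__@@
@_@_@_@_@_@_@_@
@@@@@@@@@@@@@@@@
@_______________@
@@______________@@
@_@_____________@_@
@@@@____________@@@@
@___@___________@___@
@@__@@__________@@__@@
@_@_@_@_________@_@_@_@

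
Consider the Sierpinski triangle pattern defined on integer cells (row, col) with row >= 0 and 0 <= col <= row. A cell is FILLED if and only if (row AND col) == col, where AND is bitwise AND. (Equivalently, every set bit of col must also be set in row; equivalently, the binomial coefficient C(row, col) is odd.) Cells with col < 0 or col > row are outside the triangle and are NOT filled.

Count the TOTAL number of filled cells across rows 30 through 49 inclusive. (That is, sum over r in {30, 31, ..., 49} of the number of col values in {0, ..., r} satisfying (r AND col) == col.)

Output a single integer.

Answer: 222

Derivation:
r30=11110 pc4: +16 =16
r31=11111 pc5: +32 =48
r32=100000 pc1: +2 =50
r33=100001 pc2: +4 =54
r34=100010 pc2: +4 =58
r35=100011 pc3: +8 =66
r36=100100 pc2: +4 =70
r37=100101 pc3: +8 =78
r38=100110 pc3: +8 =86
r39=100111 pc4: +16 =102
r40=101000 pc2: +4 =106
r41=101001 pc3: +8 =114
r42=101010 pc3: +8 =122
r43=101011 pc4: +16 =138
r44=101100 pc3: +8 =146
r45=101101 pc4: +16 =162
r46=101110 pc4: +16 =178
r47=101111 pc5: +32 =210
r48=110000 pc2: +4 =214
r49=110001 pc3: +8 =222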